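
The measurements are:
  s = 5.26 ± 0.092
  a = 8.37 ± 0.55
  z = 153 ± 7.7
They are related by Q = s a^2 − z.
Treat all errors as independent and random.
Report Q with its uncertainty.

215 ± 49.5

Let p = s·a^2 = 368. δp/p = √((1·δs/s)² + (2·δa/a)²) = √(0.000306 + 0.0173) = 0.133, so δp = 48.9.
Q = p − z: δQ = √(δp² + δz²) = √(2390 + 59.3) = 49.5
Q = 215.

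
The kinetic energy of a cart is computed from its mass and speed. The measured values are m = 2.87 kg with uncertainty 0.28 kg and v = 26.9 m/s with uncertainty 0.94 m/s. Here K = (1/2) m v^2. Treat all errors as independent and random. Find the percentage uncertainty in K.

Relative error in a monomial: (δK/K)² = Σ (nᵢ · δxᵢ/xᵢ)².
  (1·δm/m)² = (1×0.0976)² = 0.00952;  (2·δv/v)² = (2×0.0349)² = 0.00488
δK/K = √(0.0144) = 0.120

12.0%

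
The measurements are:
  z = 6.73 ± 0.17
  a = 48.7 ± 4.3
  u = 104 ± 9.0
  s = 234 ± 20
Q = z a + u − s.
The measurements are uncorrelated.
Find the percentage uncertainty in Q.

Let p = z·a = 328. δp/p = √((1·δz/z)² + (1·δa/a)²) = √(0.000638 + 0.00780) = 0.0918, so δp = 30.1.
Q = p + u − s: δQ = √(δp² + δu² + δs²) = √(906 + 81.0 + 400) = 37.2
Q = 198, so δQ/Q = 37.2/198 = 0.188.

18.8%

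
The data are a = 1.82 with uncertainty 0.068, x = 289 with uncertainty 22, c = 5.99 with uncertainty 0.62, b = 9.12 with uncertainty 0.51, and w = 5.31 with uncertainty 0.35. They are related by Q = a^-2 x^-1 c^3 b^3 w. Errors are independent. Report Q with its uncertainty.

904 ± 339

Since Q is a product/quotient, work with relative uncertainties:
  (-2·δa/a)² = (-2×0.0374)² = 0.00558;  (-1·δx/x)² = (-1×0.0761)² = 0.00579;  (3·δc/c)² = (3×0.104)² = 0.0964;  (3·δb/b)² = (3×0.0559)² = 0.0281;  (1·δw/w)² = (1×0.0659)² = 0.00434
δQ/Q = √(0.140) = 0.375
Q = 904, so δQ = 0.375 × 904 = 339.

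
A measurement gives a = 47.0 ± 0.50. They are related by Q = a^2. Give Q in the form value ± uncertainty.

2210 ± 47.0

Q ∝ a^2, so δQ/Q = |2| · δa/a = 2 × 0.0106 = 0.0213.
Q = 2210, so δQ = 0.0213 × 2210 = 47.0.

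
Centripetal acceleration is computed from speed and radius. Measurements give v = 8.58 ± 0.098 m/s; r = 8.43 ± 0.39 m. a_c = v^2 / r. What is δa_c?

0.451 m/s^2

Products/powers → add relative errors in quadrature, weighted by exponent:
  (2·δv/v)² = (2×0.0114)² = 0.000522;  (-1·δr/r)² = (-1×0.0463)² = 0.00214
δa_c/a_c = √(0.00266) = 0.0516
a_c = 8.73 m/s^2, so δa_c = 0.0516 × 8.73 = 0.451 m/s^2.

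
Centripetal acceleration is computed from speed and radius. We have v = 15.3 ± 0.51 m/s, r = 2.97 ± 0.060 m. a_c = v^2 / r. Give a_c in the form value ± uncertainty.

78.8 ± 5.49 m/s^2

Relative error in a monomial: (δa_c/a_c)² = Σ (nᵢ · δxᵢ/xᵢ)².
  (2·δv/v)² = (2×0.0333)² = 0.00444;  (-1·δr/r)² = (-1×0.0202)² = 0.000408
δa_c/a_c = √(0.00485) = 0.0697
a_c = 78.8 m/s^2, so δa_c = 0.0697 × 78.8 = 5.49 m/s^2.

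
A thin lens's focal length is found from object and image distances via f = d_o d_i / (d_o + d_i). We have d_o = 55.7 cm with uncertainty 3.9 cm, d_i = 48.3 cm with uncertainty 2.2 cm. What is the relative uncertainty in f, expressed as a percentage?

4.07%

∂f/∂d_o = (d_i/(d_o+d_i))² = 0.216;  ∂f/∂d_i = (d_o/(d_o+d_i))² = 0.287
δf = √((∂f/∂d_o · δd_o)² + (∂f/∂d_i · δd_i)²) = √(0.708 + 0.398) = 1.05 cm
f = 25.9 cm, so δf/f = 1.05/25.9 = 0.0407.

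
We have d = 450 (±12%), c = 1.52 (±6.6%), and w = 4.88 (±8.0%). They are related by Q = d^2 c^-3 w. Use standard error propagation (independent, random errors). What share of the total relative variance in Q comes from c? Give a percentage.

(δQ/Q)² = (2·δd/d)² + (-3·δc/c)² + (1·δw/w)²
  d term: (2×0.120)² = 0.0576
  c term: (-3×0.0660)² = 0.0392
  w term: (1×0.0800)² = 0.00640
Total = 0.103. Share from c = 0.0392/0.103 = 0.380.

38.0%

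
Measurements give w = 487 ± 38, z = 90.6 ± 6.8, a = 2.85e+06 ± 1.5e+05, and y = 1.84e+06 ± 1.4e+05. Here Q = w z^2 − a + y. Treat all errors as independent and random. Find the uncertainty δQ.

Let p = w·z^2 = 4e+06. δp/p = √((1·δw/w)² + (2·δz/z)²) = √(0.00609 + 0.0225) = 0.169, so δp = 6.76e+05.
Q = p − a + y: δQ = √(δp² + δa² + δy²) = √(4.57e+11 + 2.25e+10 + 1.96e+10) = 7.07e+05

7.07e+05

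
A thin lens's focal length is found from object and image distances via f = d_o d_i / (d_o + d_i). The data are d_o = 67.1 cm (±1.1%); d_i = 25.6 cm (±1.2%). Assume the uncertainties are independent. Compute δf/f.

∂f/∂d_o = (d_i/(d_o+d_i))² = 0.0763;  ∂f/∂d_i = (d_o/(d_o+d_i))² = 0.524
δf = √((∂f/∂d_o · δd_o)² + (∂f/∂d_i · δd_i)²) = √(0.00317 + 0.0259) = 0.171 cm
f = 18.5 cm, so δf/f = 0.171/18.5 = 0.00920.

0.00920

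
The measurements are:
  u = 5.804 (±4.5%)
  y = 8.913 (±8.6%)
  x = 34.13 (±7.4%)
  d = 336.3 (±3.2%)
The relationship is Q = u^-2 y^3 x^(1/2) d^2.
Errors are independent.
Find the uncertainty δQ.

Each factor contributes (exponent × relative error)² to (δQ/Q)²:
  (-2·δu/u)² = (-2×0.0450)² = 0.00810;  (3·δy/y)² = (3×0.0860)² = 0.0666;  (½·δx/x)² = (0.5×0.0740)² = 0.00137;  (2·δd/d)² = (2×0.0320)² = 0.00410
δQ/Q = √(0.0801) = 0.283
Q = 1.389e+07, so δQ = 0.283 × 1.389e+07 = 3.93e+06.

3.93e+06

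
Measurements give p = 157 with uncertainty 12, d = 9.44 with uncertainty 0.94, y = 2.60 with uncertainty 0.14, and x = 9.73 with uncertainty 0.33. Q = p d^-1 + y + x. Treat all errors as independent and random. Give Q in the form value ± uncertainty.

29.0 ± 2.12

Let w = p·d^-1 = 16.6. δw/w = √((1·δp/p)² + (-1·δd/d)²) = √(0.00584 + 0.00992) = 0.126, so δw = 2.09.
Q = w + y + x: δQ = √(δw² + δy² + δx²) = √(4.36 + 0.0196 + 0.109) = 2.12
Q = 29.0.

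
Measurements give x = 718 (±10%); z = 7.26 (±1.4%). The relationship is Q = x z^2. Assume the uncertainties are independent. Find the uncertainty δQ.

3930

For a monomial Q ∝ x, z^2, fractional errors add in quadrature:
  (1·δx/x)² = (1×0.100)² = 0.0100;  (2·δz/z)² = (2×0.0140)² = 0.000784
δQ/Q = √(0.0108) = 0.104
Q = 37800, so δQ = 0.104 × 37800 = 3930.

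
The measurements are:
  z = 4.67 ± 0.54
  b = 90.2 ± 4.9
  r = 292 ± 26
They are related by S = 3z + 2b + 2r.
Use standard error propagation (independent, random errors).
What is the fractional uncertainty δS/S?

S is a linear combination, so absolute uncertainties add in quadrature:
  (3·δz)² = 2.62;  (2·δb)² = 96.0;  (2·δr)² = 2700
δS = √(2800) = 52.9
S = 778, so δS/S = 52.9/778 = 0.0680.

0.0680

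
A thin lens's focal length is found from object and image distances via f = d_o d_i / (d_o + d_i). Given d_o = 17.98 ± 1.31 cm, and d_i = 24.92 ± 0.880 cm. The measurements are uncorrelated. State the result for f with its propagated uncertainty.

10.44 ± 0.468 cm

∂f/∂d_o = (d_i/(d_o+d_i))² = 0.337;  ∂f/∂d_i = (d_o/(d_o+d_i))² = 0.176
δf = √((∂f/∂d_o · δd_o)² + (∂f/∂d_i · δd_i)²) = √(0.195 + 0.0239) = 0.468 cm
f = 10.44 cm.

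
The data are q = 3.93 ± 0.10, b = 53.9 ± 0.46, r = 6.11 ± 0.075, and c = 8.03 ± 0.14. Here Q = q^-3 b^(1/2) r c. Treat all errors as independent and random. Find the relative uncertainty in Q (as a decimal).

0.0794

Since Q is a product/quotient, work with relative uncertainties:
  (-3·δq/q)² = (-3×0.0254)² = 0.00583;  (½·δb/b)² = (0.5×0.00853)² = 1.82e-05;  (1·δr/r)² = (1×0.0123)² = 0.000151;  (1·δc/c)² = (1×0.0174)² = 0.000304
δQ/Q = √(0.00630) = 0.0794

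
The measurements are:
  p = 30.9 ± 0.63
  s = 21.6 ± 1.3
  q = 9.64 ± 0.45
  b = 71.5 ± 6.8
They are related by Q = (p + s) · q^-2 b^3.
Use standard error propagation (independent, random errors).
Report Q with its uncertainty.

(2.07 ± 0.623) × 10^5

Let u = p + s = 52.5. δu = √(δp² + δs²) = √(0.397 + 1.69) = 1.44, so δu/u = 0.0275.
Q is then a monomial in u, q, b:
δQ/Q = √((δu/u)² + (-2·δq/q)² + (3·δb/b)²) = √(0.000757 + 0.00872 + 0.0814) = 0.301
Q = 2.07e+05, so δQ = 0.301 × 2.07e+05 = 62300.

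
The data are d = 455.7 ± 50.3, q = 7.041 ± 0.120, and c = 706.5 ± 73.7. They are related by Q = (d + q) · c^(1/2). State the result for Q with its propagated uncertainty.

12300 ± 1480

Let u = d + q = 462.7. δu = √(δd² + δq²) = √(2530 + 0.0144) = 50.3, so δu/u = 0.109.
Q is then a monomial in u, c:
δQ/Q = √((δu/u)² + (½·δc/c)²) = √(0.0118 + 0.00272) = 0.121
Q = 12300, so δQ = 0.121 × 12300 = 1480.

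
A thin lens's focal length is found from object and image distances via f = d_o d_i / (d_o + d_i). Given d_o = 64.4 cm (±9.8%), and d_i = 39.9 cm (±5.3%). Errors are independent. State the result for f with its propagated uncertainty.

24.6 ± 1.23 cm

∂f/∂d_o = (d_i/(d_o+d_i))² = 0.146;  ∂f/∂d_i = (d_o/(d_o+d_i))² = 0.381
δf = √((∂f/∂d_o · δd_o)² + (∂f/∂d_i · δd_i)²) = √(0.853 + 0.650) = 1.23 cm
f = 24.6 cm.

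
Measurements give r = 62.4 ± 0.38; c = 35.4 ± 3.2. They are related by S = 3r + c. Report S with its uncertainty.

223 ± 3.40

Sums and differences: (δS)² = Σ (cᵢ δxᵢ)².
  (3·δr)² = 1.30;  (δc)² = 10.2
δS = √(11.5) = 3.40
S = 223.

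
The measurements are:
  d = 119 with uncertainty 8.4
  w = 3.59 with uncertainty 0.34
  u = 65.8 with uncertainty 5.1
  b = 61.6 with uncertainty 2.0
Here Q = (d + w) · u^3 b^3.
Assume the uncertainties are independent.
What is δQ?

2.13e+12

Let h = d + w = 123. δh = √(δd² + δw²) = √(70.6 + 0.116) = 8.41, so δh/h = 0.0686.
Q is then a monomial in h, u, b:
δQ/Q = √((δh/h)² + (3·δu/u)² + (3·δb/b)²) = √(0.00470 + 0.0541 + 0.00949) = 0.261
Q = 8.16e+12, so δQ = 0.261 × 8.16e+12 = 2.13e+12.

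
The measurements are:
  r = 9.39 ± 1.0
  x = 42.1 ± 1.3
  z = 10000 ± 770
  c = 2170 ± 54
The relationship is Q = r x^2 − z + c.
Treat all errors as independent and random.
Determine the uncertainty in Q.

2190

Let p = r·x^2 = 16600. δp/p = √((1·δr/r)² + (2·δx/x)²) = √(0.0113 + 0.00381) = 0.123, so δp = 2050.
Q = p − z + c: δQ = √(δp² + δz² + δc²) = √(4.2e+06 + 5.93e+05 + 2920) = 2190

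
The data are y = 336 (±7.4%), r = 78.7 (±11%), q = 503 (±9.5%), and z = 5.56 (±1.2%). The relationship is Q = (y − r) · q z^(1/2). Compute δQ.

Let u = y − r = 257. δu = √(δy² + δr²) = √(618 + 74.9) = 26.3, so δu/u = 0.102.
Q is then a monomial in u, q, z:
δQ/Q = √((δu/u)² + (1·δq/q)² + (½·δz/z)²) = √(0.0105 + 0.00903 + 3.6e-05) = 0.140
Q = 3.05e+05, so δQ = 0.140 × 3.05e+05 = 42600.

42600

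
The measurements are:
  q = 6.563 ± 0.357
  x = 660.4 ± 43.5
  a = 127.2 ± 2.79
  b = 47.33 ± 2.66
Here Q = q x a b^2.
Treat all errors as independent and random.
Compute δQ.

1.76e+08

Q is a product of powers, so relative uncertainties combine in quadrature:
  (1·δq/q)² = (1×0.0544)² = 0.00296;  (1·δx/x)² = (1×0.0659)² = 0.00434;  (1·δa/a)² = (1×0.0219)² = 0.000481;  (2·δb/b)² = (2×0.0562)² = 0.0126
δQ/Q = √(0.0204) = 0.143
Q = 1.235e+09, so δQ = 0.143 × 1.235e+09 = 1.76e+08.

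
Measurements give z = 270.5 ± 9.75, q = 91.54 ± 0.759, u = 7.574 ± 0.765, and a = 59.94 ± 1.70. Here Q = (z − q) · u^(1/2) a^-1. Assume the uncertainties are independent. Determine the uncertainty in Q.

0.654

Let w = z − q = 179.0. δw = √(δz² + δq²) = √(95.1 + 0.576) = 9.78, so δw/w = 0.0546.
Q is then a monomial in w, u, a:
δQ/Q = √((δw/w)² + (½·δu/u)² + (-1·δa/a)²) = √(0.00299 + 0.00255 + 0.000804) = 0.0796
Q = 8.217, so δQ = 0.0796 × 8.217 = 0.654.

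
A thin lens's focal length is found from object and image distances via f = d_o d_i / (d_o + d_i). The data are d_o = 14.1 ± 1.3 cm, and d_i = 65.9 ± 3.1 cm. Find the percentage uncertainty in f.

7.64%

∂f/∂d_o = (d_i/(d_o+d_i))² = 0.679;  ∂f/∂d_i = (d_o/(d_o+d_i))² = 0.0311
δf = √((∂f/∂d_o · δd_o)² + (∂f/∂d_i · δd_i)²) = √(0.778 + 0.00927) = 0.887 cm
f = 11.6 cm, so δf/f = 0.887/11.6 = 0.0764.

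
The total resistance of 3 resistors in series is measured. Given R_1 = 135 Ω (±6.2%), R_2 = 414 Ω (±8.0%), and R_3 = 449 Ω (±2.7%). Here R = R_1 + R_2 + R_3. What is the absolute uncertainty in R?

36.2 Ω

Absolute uncertainties add in quadrature for a linear combination:
  (δR_1)² = 70.1;  (δR_2)² = 1100;  (δR_3)² = 147
δR = √(1310) = 36.2 Ω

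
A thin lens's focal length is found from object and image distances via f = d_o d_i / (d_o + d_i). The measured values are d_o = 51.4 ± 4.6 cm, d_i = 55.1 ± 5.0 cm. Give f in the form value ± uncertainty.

∂f/∂d_o = (d_i/(d_o+d_i))² = 0.268;  ∂f/∂d_i = (d_o/(d_o+d_i))² = 0.233
δf = √((∂f/∂d_o · δd_o)² + (∂f/∂d_i · δd_i)²) = √(1.52 + 1.36) = 1.69 cm
f = 26.6 cm.

26.6 ± 1.69 cm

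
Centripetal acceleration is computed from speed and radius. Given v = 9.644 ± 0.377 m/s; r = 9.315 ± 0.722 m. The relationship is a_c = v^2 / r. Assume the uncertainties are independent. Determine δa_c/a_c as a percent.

11.0%

Since a_c is a product/quotient, work with relative uncertainties:
  (2·δv/v)² = (2×0.0391)² = 0.00611;  (-1·δr/r)² = (-1×0.0775)² = 0.00601
δa_c/a_c = √(0.0121) = 0.110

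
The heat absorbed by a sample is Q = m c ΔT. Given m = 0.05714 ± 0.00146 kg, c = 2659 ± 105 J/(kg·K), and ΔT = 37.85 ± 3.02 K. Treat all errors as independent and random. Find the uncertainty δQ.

533 J

Relative error in a monomial: (δQ/Q)² = Σ (nᵢ · δxᵢ/xᵢ)².
  (1·δm/m)² = (1×0.0256)² = 0.000653;  (1·δc/c)² = (1×0.0395)² = 0.00156;  (1·δΔT/ΔT)² = (1×0.0798)² = 0.00637
δQ/Q = √(0.00858) = 0.0926
Q = 5751 J, so δQ = 0.0926 × 5751 = 533 J.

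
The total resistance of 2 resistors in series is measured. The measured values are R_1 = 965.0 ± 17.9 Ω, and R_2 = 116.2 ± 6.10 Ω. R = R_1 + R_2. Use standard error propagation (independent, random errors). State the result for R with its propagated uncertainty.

Each term contributes (cᵢ δxᵢ)² to (δR)²:
  (δR_1)² = 320;  (δR_2)² = 37.2
δR = √(358) = 18.9 Ω
R = 1081 Ω.

1081 ± 18.9 Ω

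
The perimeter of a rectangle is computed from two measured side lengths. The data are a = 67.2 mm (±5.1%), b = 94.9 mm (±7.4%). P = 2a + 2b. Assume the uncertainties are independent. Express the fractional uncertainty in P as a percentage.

Sums and differences: (δP)² = Σ (cᵢ δxᵢ)².
  (2·δa)² = 47.0;  (2·δb)² = 197
δP = √(244) = 15.6 mm
P = 324 mm, so δP/P = 15.6/324 = 0.0482.

4.82%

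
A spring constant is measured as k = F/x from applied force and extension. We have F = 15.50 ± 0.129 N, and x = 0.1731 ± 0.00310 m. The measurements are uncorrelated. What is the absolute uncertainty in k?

1.77 N/m

For a monomial k ∝ F, x^-1, fractional errors add in quadrature:
  (1·δF/F)² = (1×0.00832)² = 6.93e-05;  (-1·δx/x)² = (-1×0.0179)² = 0.000321
δk/k = √(0.000390) = 0.0197
k = 89.54 N/m, so δk = 0.0197 × 89.54 = 1.77 N/m.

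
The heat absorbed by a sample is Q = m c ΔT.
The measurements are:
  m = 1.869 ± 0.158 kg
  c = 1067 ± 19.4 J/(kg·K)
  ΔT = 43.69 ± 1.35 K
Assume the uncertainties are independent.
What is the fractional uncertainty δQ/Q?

0.0918

Q is a product of powers, so relative uncertainties combine in quadrature:
  (1·δm/m)² = (1×0.0845)² = 0.00715;  (1·δc/c)² = (1×0.0182)² = 0.000331;  (1·δΔT/ΔT)² = (1×0.0309)² = 0.000955
δQ/Q = √(0.00843) = 0.0918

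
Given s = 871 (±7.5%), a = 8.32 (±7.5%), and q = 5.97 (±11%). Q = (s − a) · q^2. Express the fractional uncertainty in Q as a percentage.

23.3%

Let u = s − a = 863. δu = √(δs² + δa²) = √(4270 + 0.389) = 65.3, so δu/u = 0.0757.
Q is then a monomial in u, q:
δQ/Q = √((δu/u)² + (2·δq/q)²) = √(0.00573 + 0.0484) = 0.233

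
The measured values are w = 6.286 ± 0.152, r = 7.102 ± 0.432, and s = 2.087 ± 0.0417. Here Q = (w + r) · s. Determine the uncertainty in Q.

1.11

Let u = w + r = 13.39. δu = √(δw² + δr²) = √(0.0231 + 0.187) = 0.458, so δu/u = 0.0342.
Q is then a monomial in u, s:
δQ/Q = √((δu/u)² + (1·δs/s)²) = √(0.00117 + 0.000399) = 0.0396
Q = 27.94, so δQ = 0.0396 × 27.94 = 1.11.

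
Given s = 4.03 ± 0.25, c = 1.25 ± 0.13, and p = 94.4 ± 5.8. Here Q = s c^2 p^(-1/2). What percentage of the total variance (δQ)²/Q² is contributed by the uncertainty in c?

90.0%

(δQ/Q)² = (1·δs/s)² + (2·δc/c)² + (−½·δp/p)²
  s term: (1×0.0620)² = 0.00385
  c term: (2×0.104)² = 0.0433
  p term: (-0.5×0.0614)² = 0.000944
Total = 0.0481. Share from c = 0.0433/0.0481 = 0.900.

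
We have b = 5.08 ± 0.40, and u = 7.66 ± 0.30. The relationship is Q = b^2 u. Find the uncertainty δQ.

Products/powers → add relative errors in quadrature, weighted by exponent:
  (2·δb/b)² = (2×0.0787)² = 0.0248;  (1·δu/u)² = (1×0.0392)² = 0.00153
δQ/Q = √(0.0263) = 0.162
Q = 198, so δQ = 0.162 × 198 = 32.1.

32.1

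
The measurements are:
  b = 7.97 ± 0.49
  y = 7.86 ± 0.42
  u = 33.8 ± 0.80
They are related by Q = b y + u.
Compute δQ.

Let p = b·y = 62.6. δp/p = √((1·δb/b)² + (1·δy/y)²) = √(0.00378 + 0.00286) = 0.0815, so δp = 5.10.
Q = p + u: δQ = √(δp² + δu²) = √(26.0 + 0.640) = 5.17

5.17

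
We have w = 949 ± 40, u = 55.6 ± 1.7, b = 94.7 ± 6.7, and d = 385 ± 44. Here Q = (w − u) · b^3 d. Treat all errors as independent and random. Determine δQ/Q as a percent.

Let h = w − u = 893. δh = √(δw² + δu²) = √(1600 + 2.89) = 40.0, so δh/h = 0.0448.
Q is then a monomial in h, b, d:
δQ/Q = √((δh/h)² + (3·δb/b)² + (1·δd/d)²) = √(0.00201 + 0.0450 + 0.0131) = 0.245

24.5%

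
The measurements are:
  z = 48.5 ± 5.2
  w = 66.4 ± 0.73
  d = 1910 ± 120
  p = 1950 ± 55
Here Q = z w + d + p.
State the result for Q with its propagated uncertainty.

7080 ± 371

Let h = z·w = 3220. δh/h = √((1·δz/z)² + (1·δw/w)²) = √(0.0115 + 0.000121) = 0.108, so δh = 347.
Q = h + d + p: δQ = √(δh² + δd² + δp²) = √(1.2e+05 + 14400 + 3020) = 371
Q = 7080.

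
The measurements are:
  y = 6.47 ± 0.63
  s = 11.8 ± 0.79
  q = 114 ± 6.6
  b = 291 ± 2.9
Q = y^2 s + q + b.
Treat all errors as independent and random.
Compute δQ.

102

Let p = y^2·s = 494. δp/p = √((2·δy/y)² + (1·δs/s)²) = √(0.0379 + 0.00448) = 0.206, so δp = 102.
Q = p + q + b: δQ = √(δp² + δq² + δb²) = √(10300 + 43.6 + 8.41) = 102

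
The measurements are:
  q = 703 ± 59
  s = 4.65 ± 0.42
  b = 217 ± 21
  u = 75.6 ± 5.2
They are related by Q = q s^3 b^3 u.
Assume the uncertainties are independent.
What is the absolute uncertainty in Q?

2.25e+13

Relative error in a monomial: (δQ/Q)² = Σ (nᵢ · δxᵢ/xᵢ)².
  (1·δq/q)² = (1×0.0839)² = 0.00704;  (3·δs/s)² = (3×0.0903)² = 0.0734;  (3·δb/b)² = (3×0.0968)² = 0.0843;  (1·δu/u)² = (1×0.0688)² = 0.00473
δQ/Q = √(0.169) = 0.412
Q = 5.46e+13, so δQ = 0.412 × 5.46e+13 = 2.25e+13.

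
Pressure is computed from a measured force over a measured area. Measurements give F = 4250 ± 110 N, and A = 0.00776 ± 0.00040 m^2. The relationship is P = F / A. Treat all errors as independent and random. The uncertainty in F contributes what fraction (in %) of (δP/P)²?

(δP/P)² = (1·δF/F)² + (-1·δA/A)²
  F term: (1×0.0259)² = 0.000670
  A term: (-1×0.0515)² = 0.00266
Total = 0.00333. Share from F = 0.000670/0.00333 = 0.201.

20.1%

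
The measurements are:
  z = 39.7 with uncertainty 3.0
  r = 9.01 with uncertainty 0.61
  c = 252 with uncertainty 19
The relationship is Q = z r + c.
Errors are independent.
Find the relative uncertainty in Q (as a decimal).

Let p = z·r = 358. δp/p = √((1·δz/z)² + (1·δr/r)²) = √(0.00571 + 0.00458) = 0.101, so δp = 36.3.
Q = p + c: δQ = √(δp² + δc²) = √(1320 + 361) = 41.0
Q = 610, so δQ/Q = 41.0/610 = 0.0672.

0.0672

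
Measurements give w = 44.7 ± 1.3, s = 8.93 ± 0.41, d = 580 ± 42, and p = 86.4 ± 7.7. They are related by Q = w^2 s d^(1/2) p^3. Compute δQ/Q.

0.280

Relative error in a monomial: (δQ/Q)² = Σ (nᵢ · δxᵢ/xᵢ)².
  (2·δw/w)² = (2×0.0291)² = 0.00338;  (1·δs/s)² = (1×0.0459)² = 0.00211;  (½·δd/d)² = (0.5×0.0724)² = 0.00131;  (3·δp/p)² = (3×0.0891)² = 0.0715
δQ/Q = √(0.0783) = 0.280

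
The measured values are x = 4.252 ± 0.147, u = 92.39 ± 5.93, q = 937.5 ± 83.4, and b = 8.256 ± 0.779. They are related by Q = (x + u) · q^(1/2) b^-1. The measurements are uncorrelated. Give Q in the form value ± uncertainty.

358.4 ± 43.4

Let w = x + u = 96.64. δw = √(δx² + δu²) = √(0.0216 + 35.2) = 5.93, so δw/w = 0.0614.
Q is then a monomial in w, q, b:
δQ/Q = √((δw/w)² + (½·δq/q)² + (-1·δb/b)²) = √(0.00377 + 0.00198 + 0.00890) = 0.121
Q = 358.4, so δQ = 0.121 × 358.4 = 43.4.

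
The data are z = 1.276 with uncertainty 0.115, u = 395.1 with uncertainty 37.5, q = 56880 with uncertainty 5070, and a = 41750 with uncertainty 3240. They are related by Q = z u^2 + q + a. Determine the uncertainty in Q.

Let p = z·u^2 = 199200. δp/p = √((1·δz/z)² + (2·δu/u)²) = √(0.00812 + 0.0360) = 0.210, so δp = 41900.
Q = p + q + a: δQ = √(δp² + δq² + δa²) = √(1.75e+09 + 2.57e+07 + 1.05e+07) = 42300

42300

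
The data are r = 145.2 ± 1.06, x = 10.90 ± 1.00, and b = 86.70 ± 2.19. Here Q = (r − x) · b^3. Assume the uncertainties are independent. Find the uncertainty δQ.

6.7e+06

Let u = r − x = 134.3. δu = √(δr² + δx²) = √(1.12 + 1.00) = 1.46, so δu/u = 0.0109.
Q is then a monomial in u, b:
δQ/Q = √((δu/u)² + (3·δb/b)²) = √(0.000118 + 0.00574) = 0.0766
Q = 8.753e+07, so δQ = 0.0766 × 8.753e+07 = 6.7e+06.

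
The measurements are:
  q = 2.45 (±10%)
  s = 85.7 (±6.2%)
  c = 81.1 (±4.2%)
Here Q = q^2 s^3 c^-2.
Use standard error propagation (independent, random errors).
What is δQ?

164

For a monomial Q ∝ q^2, s^3, c^-2, fractional errors add in quadrature:
  (2·δq/q)² = (2×0.100)² = 0.0400;  (3·δs/s)² = (3×0.0620)² = 0.0346;  (-2·δc/c)² = (-2×0.0420)² = 0.00706
δQ/Q = √(0.0817) = 0.286
Q = 574, so δQ = 0.286 × 574 = 164.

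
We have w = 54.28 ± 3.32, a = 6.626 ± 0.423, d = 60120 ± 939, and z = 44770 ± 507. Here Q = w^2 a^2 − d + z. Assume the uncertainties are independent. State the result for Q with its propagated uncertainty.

Let p = w^2·a^2 = 129400. δp/p = √((2·δw/w)² + (2·δa/a)²) = √(0.0150 + 0.0163) = 0.177, so δp = 22900.
Q = p − d + z: δQ = √(δp² + δd² + δz²) = √(5.23e+08 + 8.82e+05 + 2.57e+05) = 22900
Q = 114000.

114000 ± 22900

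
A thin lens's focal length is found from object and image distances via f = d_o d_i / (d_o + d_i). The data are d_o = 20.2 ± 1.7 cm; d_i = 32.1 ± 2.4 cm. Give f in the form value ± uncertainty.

12.4 ± 0.734 cm

∂f/∂d_o = (d_i/(d_o+d_i))² = 0.377;  ∂f/∂d_i = (d_o/(d_o+d_i))² = 0.149
δf = √((∂f/∂d_o · δd_o)² + (∂f/∂d_i · δd_i)²) = √(0.410 + 0.128) = 0.734 cm
f = 12.4 cm.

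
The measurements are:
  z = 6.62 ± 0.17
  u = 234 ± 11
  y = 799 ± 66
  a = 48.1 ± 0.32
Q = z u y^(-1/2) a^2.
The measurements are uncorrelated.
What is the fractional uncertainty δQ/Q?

Products/powers → add relative errors in quadrature, weighted by exponent:
  (1·δz/z)² = (1×0.0257)² = 0.000659;  (1·δu/u)² = (1×0.0470)² = 0.00221;  (−½·δy/y)² = (-0.5×0.0826)² = 0.00171;  (2·δa/a)² = (2×0.00665)² = 0.000177
δQ/Q = √(0.00475) = 0.0689

0.0689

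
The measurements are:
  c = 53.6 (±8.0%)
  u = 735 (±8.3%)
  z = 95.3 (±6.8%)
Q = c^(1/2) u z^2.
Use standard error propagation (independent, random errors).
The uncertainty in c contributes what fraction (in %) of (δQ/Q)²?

5.93%

(δQ/Q)² = (½·δc/c)² + (1·δu/u)² + (2·δz/z)²
  c term: (0.5×0.0800)² = 0.00160
  u term: (1×0.0830)² = 0.00689
  z term: (2×0.0680)² = 0.0185
Total = 0.0270. Share from c = 0.00160/0.0270 = 0.0593.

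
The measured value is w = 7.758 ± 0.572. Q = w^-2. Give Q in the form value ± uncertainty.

0.01662 ± 0.00245

Q ∝ w^-2, so δQ/Q = |-2| · δw/w = 2 × 0.0737 = 0.147.
Q = 0.01662, so δQ = 0.147 × 0.01662 = 0.00245.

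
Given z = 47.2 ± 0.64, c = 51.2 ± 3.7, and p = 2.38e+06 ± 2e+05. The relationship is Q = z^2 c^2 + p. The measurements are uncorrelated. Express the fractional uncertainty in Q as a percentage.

10.7%

Let w = z^2·c^2 = 5.84e+06. δw/w = √((2·δz/z)² + (2·δc/c)²) = √(0.000735 + 0.0209) = 0.147, so δw = 8.59e+05.
Q = w + p: δQ = √(δw² + δp²) = √(7.38e+11 + 4e+10) = 8.82e+05
Q = 8.22e+06, so δQ/Q = 8.82e+05/8.22e+06 = 0.107.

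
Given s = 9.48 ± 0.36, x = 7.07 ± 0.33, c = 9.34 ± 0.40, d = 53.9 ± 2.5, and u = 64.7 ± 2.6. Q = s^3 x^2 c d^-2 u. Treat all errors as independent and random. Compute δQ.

1630

For a monomial Q ∝ s^3, x^2, c, d^-2, u, fractional errors add in quadrature:
  (3·δs/s)² = (3×0.0380)² = 0.0130;  (2·δx/x)² = (2×0.0467)² = 0.00871;  (1·δc/c)² = (1×0.0428)² = 0.00183;  (-2·δd/d)² = (-2×0.0464)² = 0.00861;  (1·δu/u)² = (1×0.0402)² = 0.00161
δQ/Q = √(0.0337) = 0.184
Q = 8860, so δQ = 0.184 × 8860 = 1630.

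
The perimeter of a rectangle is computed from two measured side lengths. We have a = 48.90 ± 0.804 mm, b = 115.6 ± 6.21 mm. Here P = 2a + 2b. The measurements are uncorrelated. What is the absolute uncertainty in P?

P is a linear combination, so absolute uncertainties add in quadrature:
  (2·δa)² = 2.59;  (2·δb)² = 154
δP = √(157) = 12.5 mm

12.5 mm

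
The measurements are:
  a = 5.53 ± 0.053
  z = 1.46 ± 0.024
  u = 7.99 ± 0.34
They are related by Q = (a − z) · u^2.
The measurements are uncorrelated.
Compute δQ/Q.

Let w = a − z = 4.07. δw = √(δa² + δz²) = √(0.00281 + 0.000576) = 0.0582, so δw/w = 0.0143.
Q is then a monomial in w, u:
δQ/Q = √((δw/w)² + (2·δu/u)²) = √(0.000204 + 0.00724) = 0.0863

0.0863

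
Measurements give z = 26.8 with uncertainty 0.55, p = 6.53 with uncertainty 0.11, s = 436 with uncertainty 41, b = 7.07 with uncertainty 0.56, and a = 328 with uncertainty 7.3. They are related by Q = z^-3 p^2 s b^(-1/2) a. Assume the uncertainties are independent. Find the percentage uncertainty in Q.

12.6%

For a monomial Q ∝ z^-3, p^2, s, b^(-1/2), a, fractional errors add in quadrature:
  (-3·δz/z)² = (-3×0.0205)² = 0.00379;  (2·δp/p)² = (2×0.0168)² = 0.00114;  (1·δs/s)² = (1×0.0940)² = 0.00884;  (−½·δb/b)² = (-0.5×0.0792)² = 0.00157;  (1·δa/a)² = (1×0.0223)² = 0.000495
δQ/Q = √(0.0158) = 0.126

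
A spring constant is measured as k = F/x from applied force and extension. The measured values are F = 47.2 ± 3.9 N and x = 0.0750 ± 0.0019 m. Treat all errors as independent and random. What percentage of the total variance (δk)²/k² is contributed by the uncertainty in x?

8.59%

(δk/k)² = (1·δF/F)² + (-1·δx/x)²
  F term: (1×0.0826)² = 0.00683
  x term: (-1×0.0253)² = 0.000642
Total = 0.00747. Share from x = 0.000642/0.00747 = 0.0859.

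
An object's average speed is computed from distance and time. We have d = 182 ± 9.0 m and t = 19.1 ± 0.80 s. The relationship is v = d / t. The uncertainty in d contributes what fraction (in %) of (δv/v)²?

58.2%

(δv/v)² = (1·δd/d)² + (-1·δt/t)²
  d term: (1×0.0495)² = 0.00245
  t term: (-1×0.0419)² = 0.00175
Total = 0.00420. Share from d = 0.00245/0.00420 = 0.582.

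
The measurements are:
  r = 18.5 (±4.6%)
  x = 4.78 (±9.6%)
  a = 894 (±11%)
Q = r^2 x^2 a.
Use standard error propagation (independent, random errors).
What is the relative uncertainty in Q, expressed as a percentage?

For a monomial Q ∝ r^2, x^2, a, fractional errors add in quadrature:
  (2·δr/r)² = (2×0.0460)² = 0.00846;  (2·δx/x)² = (2×0.0960)² = 0.0369;  (1·δa/a)² = (1×0.110)² = 0.0121
δQ/Q = √(0.0574) = 0.240

24.0%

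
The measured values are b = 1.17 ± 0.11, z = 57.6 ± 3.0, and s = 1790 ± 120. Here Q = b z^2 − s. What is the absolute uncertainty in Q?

558

Let p = b·z^2 = 3880. δp/p = √((1·δb/b)² + (2·δz/z)²) = √(0.00884 + 0.0109) = 0.140, so δp = 545.
Q = p − s: δQ = √(δp² + δs²) = √(2.97e+05 + 14400) = 558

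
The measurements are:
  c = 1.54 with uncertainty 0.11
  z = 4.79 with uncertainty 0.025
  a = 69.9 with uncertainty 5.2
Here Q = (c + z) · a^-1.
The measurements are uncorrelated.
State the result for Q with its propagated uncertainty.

0.0906 ± 0.00693

Let u = c + z = 6.33. δu = √(δc² + δz²) = √(0.0121 + 0.000625) = 0.113, so δu/u = 0.0178.
Q is then a monomial in u, a:
δQ/Q = √((δu/u)² + (-1·δa/a)²) = √(0.000318 + 0.00553) = 0.0765
Q = 0.0906, so δQ = 0.0765 × 0.0906 = 0.00693.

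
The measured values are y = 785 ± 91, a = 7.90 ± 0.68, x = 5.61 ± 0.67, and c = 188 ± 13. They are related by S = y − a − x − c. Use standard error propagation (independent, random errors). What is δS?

For a sum/difference, combine absolute errors in quadrature:
  (δy)² = 8280;  (δa)² = 0.462;  (δx)² = 0.449;  (δc)² = 169
δS = √(8450) = 91.9

91.9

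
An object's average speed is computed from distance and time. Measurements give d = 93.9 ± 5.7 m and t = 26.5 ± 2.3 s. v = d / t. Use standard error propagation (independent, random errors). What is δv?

v is a product of powers, so relative uncertainties combine in quadrature:
  (1·δd/d)² = (1×0.0607)² = 0.00368;  (-1·δt/t)² = (-1×0.0868)² = 0.00753
δv/v = √(0.0112) = 0.106
v = 3.54 m/s, so δv = 0.106 × 3.54 = 0.375 m/s.

0.375 m/s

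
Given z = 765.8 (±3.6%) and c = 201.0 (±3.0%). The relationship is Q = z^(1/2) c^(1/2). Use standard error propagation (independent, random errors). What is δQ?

Each factor contributes (exponent × relative error)² to (δQ/Q)²:
  (½·δz/z)² = (0.5×0.0360)² = 0.000324;  (½·δc/c)² = (0.5×0.0300)² = 0.000225
δQ/Q = √(0.000549) = 0.0234
Q = 392.3, so δQ = 0.0234 × 392.3 = 9.19.

9.19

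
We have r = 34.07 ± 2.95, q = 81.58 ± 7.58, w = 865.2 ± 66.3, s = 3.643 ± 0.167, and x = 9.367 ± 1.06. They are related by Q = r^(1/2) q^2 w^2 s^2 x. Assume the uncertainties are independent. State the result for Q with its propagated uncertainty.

Q is a product of powers, so relative uncertainties combine in quadrature:
  (½·δr/r)² = (0.5×0.0866)² = 0.00187;  (2·δq/q)² = (2×0.0929)² = 0.0345;  (2·δw/w)² = (2×0.0766)² = 0.0235;  (2·δs/s)² = (2×0.0458)² = 0.00841;  (1·δx/x)² = (1×0.113)² = 0.0128
δQ/Q = √(0.0811) = 0.285
Q = 3.615e+12, so δQ = 0.285 × 3.615e+12 = 1.03e+12.

(3.615 ± 1.03) × 10^12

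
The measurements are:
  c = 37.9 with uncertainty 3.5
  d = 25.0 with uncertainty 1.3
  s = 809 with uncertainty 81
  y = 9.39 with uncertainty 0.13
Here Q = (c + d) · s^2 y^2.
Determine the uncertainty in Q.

7.65e+08

Let u = c + d = 62.9. δu = √(δc² + δd²) = √(12.2 + 1.69) = 3.73, so δu/u = 0.0594.
Q is then a monomial in u, s, y:
δQ/Q = √((δu/u)² + (2·δs/s)² + (2·δy/y)²) = √(0.00352 + 0.0401 + 0.000767) = 0.211
Q = 3.63e+09, so δQ = 0.211 × 3.63e+09 = 7.65e+08.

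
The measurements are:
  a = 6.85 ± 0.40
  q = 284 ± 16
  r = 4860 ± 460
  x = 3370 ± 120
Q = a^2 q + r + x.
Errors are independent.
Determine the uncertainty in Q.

Let p = a^2·q = 13300. δp/p = √((2·δa/a)² + (1·δq/q)²) = √(0.0136 + 0.00317) = 0.130, so δp = 1730.
Q = p + r + x: δQ = √(δp² + δr² + δx²) = √(2.99e+06 + 2.12e+05 + 14400) = 1790

1790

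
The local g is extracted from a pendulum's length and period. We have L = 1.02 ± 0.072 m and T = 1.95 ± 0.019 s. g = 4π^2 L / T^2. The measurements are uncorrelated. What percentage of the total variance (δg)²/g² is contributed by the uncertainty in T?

7.08%

(δg/g)² = (1·δL/L)² + (-2·δT/T)²
  L term: (1×0.0706)² = 0.00498
  T term: (-2×0.00974)² = 0.000380
Total = 0.00536. Share from T = 0.000380/0.00536 = 0.0708.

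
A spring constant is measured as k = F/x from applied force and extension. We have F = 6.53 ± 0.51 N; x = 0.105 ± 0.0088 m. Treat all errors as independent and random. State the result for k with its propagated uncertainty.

Products/powers → add relative errors in quadrature, weighted by exponent:
  (1·δF/F)² = (1×0.0781)² = 0.00610;  (-1·δx/x)² = (-1×0.0838)² = 0.00702
δk/k = √(0.0131) = 0.115
k = 62.2 N/m, so δk = 0.115 × 62.2 = 7.12 N/m.

62.2 ± 7.12 N/m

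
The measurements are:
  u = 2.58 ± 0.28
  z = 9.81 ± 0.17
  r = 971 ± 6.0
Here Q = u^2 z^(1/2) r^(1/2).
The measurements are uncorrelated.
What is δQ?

Q is a product of powers, so relative uncertainties combine in quadrature:
  (2·δu/u)² = (2×0.109)² = 0.0471;  (½·δz/z)² = (0.5×0.0173)² = 7.51e-05;  (½·δr/r)² = (0.5×0.00618)² = 9.55e-06
δQ/Q = √(0.0472) = 0.217
Q = 650, so δQ = 0.217 × 650 = 141.

141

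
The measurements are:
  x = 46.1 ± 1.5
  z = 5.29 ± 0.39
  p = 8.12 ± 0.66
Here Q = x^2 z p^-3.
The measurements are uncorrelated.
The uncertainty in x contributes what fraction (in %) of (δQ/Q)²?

(δQ/Q)² = (2·δx/x)² + (1·δz/z)² + (-3·δp/p)²
  x term: (2×0.0325)² = 0.00423
  z term: (1×0.0737)² = 0.00544
  p term: (-3×0.0813)² = 0.0595
Total = 0.0691. Share from x = 0.00423/0.0691 = 0.0613.

6.13%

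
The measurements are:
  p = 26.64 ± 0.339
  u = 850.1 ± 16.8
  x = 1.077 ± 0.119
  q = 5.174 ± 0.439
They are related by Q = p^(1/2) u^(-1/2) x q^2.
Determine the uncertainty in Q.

1.04

For a monomial Q ∝ p^(1/2), u^(-1/2), x, q^2, fractional errors add in quadrature:
  (½·δp/p)² = (0.5×0.0127)² = 4.05e-05;  (−½·δu/u)² = (-0.5×0.0198)² = 9.76e-05;  (1·δx/x)² = (1×0.110)² = 0.0122;  (2·δq/q)² = (2×0.0848)² = 0.0288
δQ/Q = √(0.0411) = 0.203
Q = 5.104, so δQ = 0.203 × 5.104 = 1.04.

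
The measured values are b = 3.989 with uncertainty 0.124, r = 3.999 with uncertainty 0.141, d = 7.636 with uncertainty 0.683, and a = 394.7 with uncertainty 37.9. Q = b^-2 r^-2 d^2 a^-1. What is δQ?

0.000130

Since Q is a product/quotient, work with relative uncertainties:
  (-2·δb/b)² = (-2×0.0311)² = 0.00387;  (-2·δr/r)² = (-2×0.0353)² = 0.00497;  (2·δd/d)² = (2×0.0894)² = 0.0320;  (-1·δa/a)² = (-1×0.0960)² = 0.00922
δQ/Q = √(0.0501) = 0.224
Q = 0.0005805, so δQ = 0.224 × 0.0005805 = 0.000130.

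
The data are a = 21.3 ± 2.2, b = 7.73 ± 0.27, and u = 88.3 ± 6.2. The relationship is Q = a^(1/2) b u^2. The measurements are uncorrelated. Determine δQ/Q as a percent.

15.4%

Relative error in a monomial: (δQ/Q)² = Σ (nᵢ · δxᵢ/xᵢ)².
  (½·δa/a)² = (0.5×0.103)² = 0.00267;  (1·δb/b)² = (1×0.0349)² = 0.00122;  (2·δu/u)² = (2×0.0702)² = 0.0197
δQ/Q = √(0.0236) = 0.154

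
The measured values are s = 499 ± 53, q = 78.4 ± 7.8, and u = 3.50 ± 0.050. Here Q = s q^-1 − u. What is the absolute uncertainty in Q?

0.928

Let p = s·q^-1 = 6.36. δp/p = √((1·δs/s)² + (-1·δq/q)²) = √(0.0113 + 0.00990) = 0.146, so δp = 0.926.
Q = p − u: δQ = √(δp² + δu²) = √(0.858 + 0.00250) = 0.928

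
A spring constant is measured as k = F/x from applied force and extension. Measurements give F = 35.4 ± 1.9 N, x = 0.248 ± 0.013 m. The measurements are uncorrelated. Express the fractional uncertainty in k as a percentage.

7.50%

Relative error in a monomial: (δk/k)² = Σ (nᵢ · δxᵢ/xᵢ)².
  (1·δF/F)² = (1×0.0537)² = 0.00288;  (-1·δx/x)² = (-1×0.0524)² = 0.00275
δk/k = √(0.00563) = 0.0750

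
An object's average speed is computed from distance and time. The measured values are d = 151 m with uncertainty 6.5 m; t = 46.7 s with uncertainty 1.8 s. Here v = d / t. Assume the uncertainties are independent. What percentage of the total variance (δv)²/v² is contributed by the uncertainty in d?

55.5%

(δv/v)² = (1·δd/d)² + (-1·δt/t)²
  d term: (1×0.0430)² = 0.00185
  t term: (-1×0.0385)² = 0.00149
Total = 0.00334. Share from d = 0.00185/0.00334 = 0.555.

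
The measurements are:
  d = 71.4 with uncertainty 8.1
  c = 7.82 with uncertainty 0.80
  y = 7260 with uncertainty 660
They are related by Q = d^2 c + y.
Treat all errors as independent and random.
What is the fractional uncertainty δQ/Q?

Let p = d^2·c = 39900. δp/p = √((2·δd/d)² + (1·δc/c)²) = √(0.0515 + 0.0105) = 0.249, so δp = 9920.
Q = p + y: δQ = √(δp² + δy²) = √(9.84e+07 + 4.36e+05) = 9940
Q = 47100, so δQ/Q = 9940/47100 = 0.211.

0.211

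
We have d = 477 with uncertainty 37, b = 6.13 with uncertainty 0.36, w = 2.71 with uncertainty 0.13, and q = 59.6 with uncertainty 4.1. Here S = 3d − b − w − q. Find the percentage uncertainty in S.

Absolute uncertainties add in quadrature for a linear combination:
  (3·δd)² = 12300;  (δb)² = 0.130;  (δw)² = 0.0169;  (δq)² = 16.8
δS = √(12300) = 111
S = 1360, so δS/S = 111/1360 = 0.0815.

8.15%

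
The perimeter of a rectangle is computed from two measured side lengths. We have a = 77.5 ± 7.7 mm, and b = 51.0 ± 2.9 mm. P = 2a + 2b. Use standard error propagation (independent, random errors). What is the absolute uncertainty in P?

16.5 mm

For a sum/difference, combine absolute errors in quadrature:
  (2·δa)² = 237;  (2·δb)² = 33.6
δP = √(271) = 16.5 mm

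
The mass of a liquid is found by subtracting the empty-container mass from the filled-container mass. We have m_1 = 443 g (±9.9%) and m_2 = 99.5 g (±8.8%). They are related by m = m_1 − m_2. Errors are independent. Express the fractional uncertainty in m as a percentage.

13.0%

Absolute uncertainties add in quadrature for a linear combination:
  (δm_1)² = 1920;  (δm_2)² = 76.7
δm = √(2000) = 44.7 g
m = 344 g, so δm/m = 44.7/344 = 0.130.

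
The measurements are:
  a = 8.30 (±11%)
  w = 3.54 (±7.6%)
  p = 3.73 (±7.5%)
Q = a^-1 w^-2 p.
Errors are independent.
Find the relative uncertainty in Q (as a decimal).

0.202

Products/powers → add relative errors in quadrature, weighted by exponent:
  (-1·δa/a)² = (-1×0.110)² = 0.0121;  (-2·δw/w)² = (-2×0.0760)² = 0.0231;  (1·δp/p)² = (1×0.0750)² = 0.00562
δQ/Q = √(0.0408) = 0.202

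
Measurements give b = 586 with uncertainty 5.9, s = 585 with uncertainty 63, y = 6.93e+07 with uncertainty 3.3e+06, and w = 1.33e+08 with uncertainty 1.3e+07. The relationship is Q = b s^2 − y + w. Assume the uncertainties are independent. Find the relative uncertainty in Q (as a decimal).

Let p = b·s^2 = 2.01e+08. δp/p = √((1·δb/b)² + (2·δs/s)²) = √(0.000101 + 0.0464) = 0.216, so δp = 4.32e+07.
Q = p − y + w: δQ = √(δp² + δy² + δw²) = √(1.87e+15 + 1.09e+13 + 1.69e+14) = 4.53e+07
Q = 2.64e+08, so δQ/Q = 4.53e+07/2.64e+08 = 0.171.

0.171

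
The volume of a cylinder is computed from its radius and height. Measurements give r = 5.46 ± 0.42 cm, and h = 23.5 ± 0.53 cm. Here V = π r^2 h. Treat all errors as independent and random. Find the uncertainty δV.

342 cm^3

Since V is a product/quotient, work with relative uncertainties:
  (2·δr/r)² = (2×0.0769)² = 0.0237;  (1·δh/h)² = (1×0.0226)² = 0.000509
δV/V = √(0.0242) = 0.155
V = 2200 cm^3, so δV = 0.155 × 2200 = 342 cm^3.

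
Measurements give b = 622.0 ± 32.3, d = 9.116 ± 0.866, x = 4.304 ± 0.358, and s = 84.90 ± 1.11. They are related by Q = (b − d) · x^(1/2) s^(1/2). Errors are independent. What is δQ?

790

Let u = b − d = 612.9. δu = √(δb² + δd²) = √(1040 + 0.750) = 32.3, so δu/u = 0.0527.
Q is then a monomial in u, x, s:
δQ/Q = √((δu/u)² + (½·δx/x)² + (½·δs/s)²) = √(0.00278 + 0.00173 + 4.27e-05) = 0.0675
Q = 11720, so δQ = 0.0675 × 11720 = 790.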